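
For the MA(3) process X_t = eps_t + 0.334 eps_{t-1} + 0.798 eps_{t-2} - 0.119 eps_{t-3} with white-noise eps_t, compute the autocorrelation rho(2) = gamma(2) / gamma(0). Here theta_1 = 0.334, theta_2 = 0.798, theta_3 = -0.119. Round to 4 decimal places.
\rho(2) = 0.4302

For an MA(q) process with theta_0 = 1, the autocovariance is
  gamma(k) = sigma^2 * sum_{i=0..q-k} theta_i * theta_{i+k},
and rho(k) = gamma(k) / gamma(0). Sigma^2 cancels.
  numerator   = (1)*(0.798) + (0.334)*(-0.119) = 0.758254.
  denominator = (1)^2 + (0.334)^2 + (0.798)^2 + (-0.119)^2 = 1.762521.
  rho(2) = 0.758254 / 1.762521 = 0.4302.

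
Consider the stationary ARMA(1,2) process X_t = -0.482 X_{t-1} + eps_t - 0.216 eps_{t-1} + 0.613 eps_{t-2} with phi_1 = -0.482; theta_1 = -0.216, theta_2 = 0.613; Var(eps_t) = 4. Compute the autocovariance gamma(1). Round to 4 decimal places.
\gamma(1) = -7.7067

Multiply the model equation by X_{t-k} and take expectations. With theta_0 = psi_0 = 1 and psi_j the MA(infinity) weights, this gives
  gamma(k) - sum_i phi_i gamma(k-i) = c_k,
  c_k = sigma^2 * sum_{j=k..q} theta_j psi_{j-k}   (c_k = 0 for k > q),
using gamma(-m) = gamma(m).
psi-weights needed (psi_j = theta_j + sum_i phi_i psi_{j-i}):
  psi_1 = theta_1 + phi_1 = -0.216 + (-0.482) = -0.698
  psi_2 = theta_2 + phi_1 psi_1 = 0.613 + (-0.482)(-0.698) = 0.949436
Right-hand sides:
  c_0 = sigma^2 (1 + theta_1 psi_1 + theta_2 psi_2) = 4 * (1 + (-0.216)(-0.698) + (0.613)(0.949436)) = 4 * 1.732772 = 6.931089
  c_1 = sigma^2 (theta_1 + theta_2 psi_1) = 4 * (-0.216 + (0.613)(-0.698)) = -2.575496
  c_2 = sigma^2 theta_2 = 4 * (0.613) = 2.452
Equations for k = 0 and k = 1 (AR order 1):
  gamma(0) = phi_1 gamma(1) + c_0
  gamma(1) = phi_1 gamma(0) + c_1
Substituting the second into the first: gamma(0) (1 - phi_1^2) = c_0 + phi_1 c_1, so
  gamma(0) = (c_0 + phi_1 c_1) / (1 - phi_1^2) = (6.931089 + (-0.482)(-2.575496)) / (1 - (-0.482)^2) = 8.172478 / 0.767676 = 10.645739.
  gamma(1) = phi_1 gamma(0) + c_1 = (-0.482)(10.645739) + (-2.575496) = -7.706742.
Therefore gamma(1) = -7.7067 (to 4 decimal places).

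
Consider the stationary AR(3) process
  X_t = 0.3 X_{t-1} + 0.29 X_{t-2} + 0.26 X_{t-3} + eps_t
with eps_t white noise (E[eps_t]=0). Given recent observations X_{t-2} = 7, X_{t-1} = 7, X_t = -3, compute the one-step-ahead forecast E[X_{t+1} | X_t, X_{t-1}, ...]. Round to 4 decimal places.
E[X_{t+1} \mid \mathcal F_t] = 2.9500

For an AR(p) model X_t = c + sum_i phi_i X_{t-i} + eps_t, the
one-step-ahead conditional mean is
  E[X_{t+1} | X_t, ...] = c + sum_i phi_i X_{t+1-i}.
Substitute known values:
  E[X_{t+1} | ...] = (0.3) * (-3) + (0.29) * (7) + (0.26) * (7)
                   = 2.9500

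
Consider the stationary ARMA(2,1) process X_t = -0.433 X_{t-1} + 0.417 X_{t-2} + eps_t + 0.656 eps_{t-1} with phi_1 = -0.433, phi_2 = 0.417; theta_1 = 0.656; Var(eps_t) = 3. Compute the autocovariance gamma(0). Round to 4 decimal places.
\gamma(0) = 3.6924

Multiply the model equation by X_{t-k} and take expectations. With theta_0 = psi_0 = 1 and psi_j the MA(infinity) weights, this gives
  gamma(k) - sum_i phi_i gamma(k-i) = c_k,
  c_k = sigma^2 * sum_{j=k..q} theta_j psi_{j-k}   (c_k = 0 for k > q),
using gamma(-m) = gamma(m).
psi-weights needed (psi_j = theta_j + sum_i phi_i psi_{j-i}):
  psi_1 = theta_1 + phi_1 = 0.656 + (-0.433) = 0.223
Right-hand sides:
  c_0 = sigma^2 (1 + theta_1 psi_1) = 3 * (1 + (0.656)(0.223)) = 3 * 1.146288 = 3.438864
  c_1 = sigma^2 theta_1 = 3 * (0.656) = 1.968
  c_2 = 0
Equations for k = 0, 1, 2 (AR order 2, c_2 = 0):
  (E0) gamma(0) = phi_1 gamma(1) + phi_2 gamma(2) + c_0
  (E1) gamma(1) = phi_1 gamma(0) + phi_2 gamma(1) + c_1
  (E2) gamma(2) = phi_1 gamma(1) + phi_2 gamma(0)
From (E1): gamma(1) = A gamma(0) + B with
  A = phi_1 / (1 - phi_2) = -0.433 / 0.583 = -0.74271,   B = c_1 / (1 - phi_2) = 1.968 / 0.583 = 3.375643.
Insert (E2) into (E0): gamma(0) (1 - phi_2^2) = phi_1 (1 + phi_2) gamma(1) + c_0.
  phi_1 (1 + phi_2) = (-0.433)(1.417) = -0.613561,   1 - phi_2^2 = 0.826111.
Replace gamma(1) by A gamma(0) + B and collect gamma(0):
  gamma(0) [0.826111 - (-0.613561)(-0.74271)] = (-0.613561)(3.375643) + 3.438864
  gamma(0) * 0.370413 = 1.367701
  gamma(0) = 1.367701 / 0.370413 = 3.692367.
Therefore gamma(0) = 3.6924 (to 4 decimal places).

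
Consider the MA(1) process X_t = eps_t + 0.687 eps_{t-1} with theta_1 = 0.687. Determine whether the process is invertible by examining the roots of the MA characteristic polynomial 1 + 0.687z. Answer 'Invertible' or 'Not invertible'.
\text{Invertible}

The MA(q) characteristic polynomial is P(z) = 1 + 0.687z.
Invertibility requires all roots to lie outside the unit circle, i.e. |z| > 1 for every root.
This is linear in z: 1 + (0.687) z = 0  =>  z = -1/(0.687) = -1.455604,  |z| = 1.455604.
Moduli of all roots: 1.4556.
All moduli strictly greater than 1? Yes.
Verdict: Invertible.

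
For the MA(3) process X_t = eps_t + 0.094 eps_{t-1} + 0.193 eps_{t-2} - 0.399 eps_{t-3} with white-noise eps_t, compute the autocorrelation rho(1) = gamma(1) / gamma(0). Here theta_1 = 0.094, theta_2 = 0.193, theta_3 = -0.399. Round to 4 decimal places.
\rho(1) = 0.0292

For an MA(q) process with theta_0 = 1, the autocovariance is
  gamma(k) = sigma^2 * sum_{i=0..q-k} theta_i * theta_{i+k},
and rho(k) = gamma(k) / gamma(0). Sigma^2 cancels.
  numerator   = (1)*(0.094) + (0.094)*(0.193) + (0.193)*(-0.399) = 0.035135.
  denominator = (1)^2 + (0.094)^2 + (0.193)^2 + (-0.399)^2 = 1.205286.
  rho(1) = 0.035135 / 1.205286 = 0.0292.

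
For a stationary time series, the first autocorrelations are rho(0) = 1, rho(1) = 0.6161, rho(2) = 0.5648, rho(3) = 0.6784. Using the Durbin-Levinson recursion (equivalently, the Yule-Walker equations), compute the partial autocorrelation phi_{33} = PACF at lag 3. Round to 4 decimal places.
\phi_{33} = 0.4431

The PACF at lag k is phi_{kk}, the last component of the solution
to the Yule-Walker system G_k phi = r_k where
  (G_k)_{ij} = rho(|i - j|), (r_k)_i = rho(i), i,j = 1..k.
Equivalently, Durbin-Levinson gives phi_{kk} iteratively:
  phi_{11} = rho(1)
  phi_{kk} = [rho(k) - sum_{j=1..k-1} phi_{k-1,j} rho(k-j)]
            / [1 - sum_{j=1..k-1} phi_{k-1,j} rho(j)],
  phi_{k,j} = phi_{k-1,j} - phi_{kk} phi_{k-1,k-j},  j = 1..k-1.
Step k = 1:
  phi_11 = rho(1) = 0.6161.
Step k = 2:
  phi_22 = [rho(2) - phi_11 rho(1)] / [1 - phi_11 rho(1)] = [0.5648 - (0.6161)(0.6161)] / [1 - (0.6161)(0.6161)]
         = 0.18522079 / 0.62042079 = 0.298541.
  Update: phi_21 = phi_11 - phi_22 phi_11 = 0.6161 - (0.298541)(0.6161) = 0.432169.
Step k = 3:
  phi_33 = [rho(3) - phi_21 rho(2) - phi_22 rho(1)] / [1 - phi_21 rho(1) - phi_22 rho(2)]
    numerator   = 0.6784 - (0.432169)(0.5648) - (0.298541)(0.6161) = 0.25038001
    denominator = 1 - (0.432169)(0.6161) - (0.298541)(0.5648) = 0.56512487
  phi_33 = 0.25038001 / 0.56512487 = 0.4431.
Therefore phi_{33} = 0.4431.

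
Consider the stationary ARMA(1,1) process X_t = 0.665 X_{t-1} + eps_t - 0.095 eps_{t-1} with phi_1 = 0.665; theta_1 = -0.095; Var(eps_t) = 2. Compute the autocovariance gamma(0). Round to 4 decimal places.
\gamma(0) = 3.1650

Multiply the model equation by X_{t-k} and take expectations. With theta_0 = psi_0 = 1 and psi_j the MA(infinity) weights, this gives
  gamma(k) - sum_i phi_i gamma(k-i) = c_k,
  c_k = sigma^2 * sum_{j=k..q} theta_j psi_{j-k}   (c_k = 0 for k > q),
using gamma(-m) = gamma(m).
psi-weights needed (psi_j = theta_j + sum_i phi_i psi_{j-i}):
  psi_1 = theta_1 + phi_1 = -0.095 + (0.665) = 0.57
Right-hand sides:
  c_0 = sigma^2 (1 + theta_1 psi_1) = 2 * (1 + (-0.095)(0.57)) = 2 * 0.94585 = 1.8917
  c_1 = sigma^2 theta_1 = 2 * (-0.095) = -0.19
  c_2 = 0
Equations for k = 0 and k = 1 (AR order 1):
  gamma(0) = phi_1 gamma(1) + c_0
  gamma(1) = phi_1 gamma(0) + c_1
Substituting the second into the first: gamma(0) (1 - phi_1^2) = c_0 + phi_1 c_1, so
  gamma(0) = (c_0 + phi_1 c_1) / (1 - phi_1^2) = (1.8917 + (0.665)(-0.19)) / (1 - (0.665)^2) = 1.76535 / 0.557775 = 3.164986.
Therefore gamma(0) = 3.1650 (to 4 decimal places).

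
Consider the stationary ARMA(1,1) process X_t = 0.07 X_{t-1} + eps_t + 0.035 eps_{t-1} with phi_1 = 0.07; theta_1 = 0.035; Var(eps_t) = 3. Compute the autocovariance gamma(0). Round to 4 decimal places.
\gamma(0) = 3.0332

Multiply the model equation by X_{t-k} and take expectations. With theta_0 = psi_0 = 1 and psi_j the MA(infinity) weights, this gives
  gamma(k) - sum_i phi_i gamma(k-i) = c_k,
  c_k = sigma^2 * sum_{j=k..q} theta_j psi_{j-k}   (c_k = 0 for k > q),
using gamma(-m) = gamma(m).
psi-weights needed (psi_j = theta_j + sum_i phi_i psi_{j-i}):
  psi_1 = theta_1 + phi_1 = 0.035 + (0.07) = 0.105
Right-hand sides:
  c_0 = sigma^2 (1 + theta_1 psi_1) = 3 * (1 + (0.035)(0.105)) = 3 * 1.003675 = 3.011025
  c_1 = sigma^2 theta_1 = 3 * (0.035) = 0.105
  c_2 = 0
Equations for k = 0 and k = 1 (AR order 1):
  gamma(0) = phi_1 gamma(1) + c_0
  gamma(1) = phi_1 gamma(0) + c_1
Substituting the second into the first: gamma(0) (1 - phi_1^2) = c_0 + phi_1 c_1, so
  gamma(0) = (c_0 + phi_1 c_1) / (1 - phi_1^2) = (3.011025 + (0.07)(0.105)) / (1 - (0.07)^2) = 3.018375 / 0.9951 = 3.033238.
Therefore gamma(0) = 3.0332 (to 4 decimal places).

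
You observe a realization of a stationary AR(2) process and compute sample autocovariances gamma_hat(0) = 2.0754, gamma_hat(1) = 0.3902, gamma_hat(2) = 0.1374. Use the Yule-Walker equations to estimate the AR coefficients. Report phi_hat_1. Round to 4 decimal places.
\hat\phi_{1} = 0.1820

The Yule-Walker equations for an AR(p) process read, in matrix form,
  Gamma_p phi = r_p,   with   (Gamma_p)_{ij} = gamma(|i - j|),
                       (r_p)_i = gamma(i),   i,j = 1..p.
Substitute the sample gammas (Toeplitz matrix and right-hand side of size 2):
  Gamma_p = [[2.0754, 0.3902], [0.3902, 2.0754]]
  r_p     = [0.3902, 0.1374]
Written out:
  2.0754 phi_1 + 0.3902 phi_2 = 0.3902
  0.3902 phi_1 + 2.0754 phi_2 = 0.1374
Solve by Cramer's rule:
  det = gamma(0)^2 - gamma(1)^2 = (2.0754)^2 - (0.3902)^2 = 4.30728516 - 0.15225604 = 4.15502912
  phi_hat_1 = [gamma(1) gamma(0) - gamma(1) gamma(2)] / det = [(0.3902)(2.0754) - (0.3902)(0.1374)] / 4.15502912 = 0.7562076 / 4.15502912 = 0.182
  phi_hat_2 = [gamma(0) gamma(2) - gamma(1)^2] / det = [(2.0754)(0.1374) - (0.3902)^2] / 4.15502912 = 0.13290392 / 4.15502912 = 0.032
So phi_hat = [0.1820, 0.0320].
Therefore phi_hat_1 = 0.1820.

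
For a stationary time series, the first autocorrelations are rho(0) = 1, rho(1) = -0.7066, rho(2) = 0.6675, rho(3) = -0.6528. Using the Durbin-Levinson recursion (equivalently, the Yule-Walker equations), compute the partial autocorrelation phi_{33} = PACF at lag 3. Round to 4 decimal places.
\phi_{33} = -0.2301

The PACF at lag k is phi_{kk}, the last component of the solution
to the Yule-Walker system G_k phi = r_k where
  (G_k)_{ij} = rho(|i - j|), (r_k)_i = rho(i), i,j = 1..k.
Equivalently, Durbin-Levinson gives phi_{kk} iteratively:
  phi_{11} = rho(1)
  phi_{kk} = [rho(k) - sum_{j=1..k-1} phi_{k-1,j} rho(k-j)]
            / [1 - sum_{j=1..k-1} phi_{k-1,j} rho(j)],
  phi_{k,j} = phi_{k-1,j} - phi_{kk} phi_{k-1,k-j},  j = 1..k-1.
Step k = 1:
  phi_11 = rho(1) = -0.7066.
Step k = 2:
  phi_22 = [rho(2) - phi_11 rho(1)] / [1 - phi_11 rho(1)] = [0.6675 - (-0.7066)(-0.7066)] / [1 - (-0.7066)(-0.7066)]
         = 0.16821644 / 0.50071644 = 0.335952.
  Update: phi_21 = phi_11 - phi_22 phi_11 = -0.7066 - (0.335952)(-0.7066) = -0.469217.
Step k = 3:
  phi_33 = [rho(3) - phi_21 rho(2) - phi_22 rho(1)] / [1 - phi_21 rho(1) - phi_22 rho(2)]
    numerator   = -0.6528 - (-0.469217)(0.6675) - (0.335952)(-0.7066) = -0.10221454
    denominator = 1 - (-0.469217)(-0.7066) - (0.335952)(0.6675) = 0.44420387
  phi_33 = -0.10221454 / 0.44420387 = -0.2301.
Therefore phi_{33} = -0.2301.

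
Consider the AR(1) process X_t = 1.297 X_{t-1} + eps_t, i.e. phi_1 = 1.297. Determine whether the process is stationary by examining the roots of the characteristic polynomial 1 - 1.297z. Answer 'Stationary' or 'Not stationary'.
\text{Not stationary}

The AR(p) characteristic polynomial is P(z) = 1 - 1.297z.
Stationarity requires all roots to lie outside the unit circle, i.e. |z| > 1 for every root.
This is linear in z: 1 + (-1.297) z = 0  =>  z = -1/(-1.297) = 0.77101,  |z| = 0.77101.
Moduli of all roots: 0.7710.
All moduli strictly greater than 1? No.
Verdict: Not stationary.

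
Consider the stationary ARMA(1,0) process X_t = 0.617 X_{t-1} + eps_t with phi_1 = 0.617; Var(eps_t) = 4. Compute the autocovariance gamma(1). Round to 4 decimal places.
\gamma(1) = 3.9851

Multiply the model equation by X_{t-k} and take expectations. With theta_0 = psi_0 = 1 and psi_j the MA(infinity) weights, this gives
  gamma(k) - sum_i phi_i gamma(k-i) = c_k,
  c_k = sigma^2 * sum_{j=k..q} theta_j psi_{j-k}   (c_k = 0 for k > q),
using gamma(-m) = gamma(m).
Pure AR (q = 0): c_0 = sigma^2 = 4, c_k = 0 for k >= 1.
Equations for k = 0 and k = 1 (AR order 1):
  gamma(0) = phi_1 gamma(1) + c_0
  gamma(1) = phi_1 gamma(0) + c_1
Substituting the second into the first: gamma(0) (1 - phi_1^2) = c_0 + phi_1 c_1, so
  gamma(0) = c_0 / (1 - phi_1^2) = 4 / (1 - (0.617)^2) = 4 / 0.619311 = 6.45879.
  gamma(1) = phi_1 gamma(0) = (0.617)(6.45879) = 3.985074.
Therefore gamma(1) = 3.9851 (to 4 decimal places).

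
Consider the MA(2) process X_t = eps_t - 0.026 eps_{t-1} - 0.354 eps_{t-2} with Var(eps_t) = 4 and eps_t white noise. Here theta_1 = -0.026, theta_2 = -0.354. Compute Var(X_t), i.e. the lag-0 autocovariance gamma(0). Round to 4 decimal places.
\gamma(0) = 4.5040

For an MA(q) process X_t = eps_t + sum_i theta_i eps_{t-i} with
Var(eps_t) = sigma^2, the variance is
  gamma(0) = sigma^2 * (1 + sum_i theta_i^2).
  sum_i theta_i^2 = (-0.026)^2 + (-0.354)^2 = 0.000676 + 0.125316 = 0.125992.
  gamma(0) = 4 * (1 + 0.125992) = 4 * 1.125992 = 4.503968, which rounds to 4.5040.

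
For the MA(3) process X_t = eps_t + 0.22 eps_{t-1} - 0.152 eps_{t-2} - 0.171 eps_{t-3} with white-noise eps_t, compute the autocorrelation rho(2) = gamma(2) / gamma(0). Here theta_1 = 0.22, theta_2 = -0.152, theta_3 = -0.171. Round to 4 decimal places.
\rho(2) = -0.1723

For an MA(q) process with theta_0 = 1, the autocovariance is
  gamma(k) = sigma^2 * sum_{i=0..q-k} theta_i * theta_{i+k},
and rho(k) = gamma(k) / gamma(0). Sigma^2 cancels.
  numerator   = (1)*(-0.152) + (0.22)*(-0.171) = -0.18962.
  denominator = (1)^2 + (0.22)^2 + (-0.152)^2 + (-0.171)^2 = 1.100745.
  rho(2) = -0.18962 / 1.100745 = -0.1723.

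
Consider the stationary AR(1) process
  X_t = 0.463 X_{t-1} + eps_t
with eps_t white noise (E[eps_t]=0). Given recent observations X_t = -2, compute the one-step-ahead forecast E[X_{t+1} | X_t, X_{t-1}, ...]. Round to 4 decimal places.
E[X_{t+1} \mid \mathcal F_t] = -0.9260

For an AR(p) model X_t = c + sum_i phi_i X_{t-i} + eps_t, the
one-step-ahead conditional mean is
  E[X_{t+1} | X_t, ...] = c + sum_i phi_i X_{t+1-i}.
Substitute known values:
  E[X_{t+1} | ...] = (0.463) * (-2)
                   = -0.9260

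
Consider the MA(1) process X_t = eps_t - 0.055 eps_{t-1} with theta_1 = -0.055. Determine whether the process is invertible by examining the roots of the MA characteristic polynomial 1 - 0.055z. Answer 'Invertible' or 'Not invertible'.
\text{Invertible}

The MA(q) characteristic polynomial is P(z) = 1 - 0.055z.
Invertibility requires all roots to lie outside the unit circle, i.e. |z| > 1 for every root.
This is linear in z: 1 + (-0.055) z = 0  =>  z = -1/(-0.055) = 18.181818,  |z| = 18.181818.
Moduli of all roots: 18.1818.
All moduli strictly greater than 1? Yes.
Verdict: Invertible.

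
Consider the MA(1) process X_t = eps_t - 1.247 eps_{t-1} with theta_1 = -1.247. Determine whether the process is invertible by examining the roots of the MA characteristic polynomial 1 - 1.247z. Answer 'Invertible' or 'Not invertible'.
\text{Not invertible}

The MA(q) characteristic polynomial is P(z) = 1 - 1.247z.
Invertibility requires all roots to lie outside the unit circle, i.e. |z| > 1 for every root.
This is linear in z: 1 + (-1.247) z = 0  =>  z = -1/(-1.247) = 0.801925,  |z| = 0.801925.
Moduli of all roots: 0.8019.
All moduli strictly greater than 1? No.
Verdict: Not invertible.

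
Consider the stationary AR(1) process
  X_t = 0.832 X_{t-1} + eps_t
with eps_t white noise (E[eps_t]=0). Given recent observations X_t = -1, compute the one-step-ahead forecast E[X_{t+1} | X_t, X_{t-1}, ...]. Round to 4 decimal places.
E[X_{t+1} \mid \mathcal F_t] = -0.8320

For an AR(p) model X_t = c + sum_i phi_i X_{t-i} + eps_t, the
one-step-ahead conditional mean is
  E[X_{t+1} | X_t, ...] = c + sum_i phi_i X_{t+1-i}.
Substitute known values:
  E[X_{t+1} | ...] = (0.832) * (-1)
                   = -0.8320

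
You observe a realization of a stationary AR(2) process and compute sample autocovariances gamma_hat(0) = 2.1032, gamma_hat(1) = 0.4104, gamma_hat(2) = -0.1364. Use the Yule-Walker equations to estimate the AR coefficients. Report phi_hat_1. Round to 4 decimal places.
\hat\phi_{1} = 0.2160

The Yule-Walker equations for an AR(p) process read, in matrix form,
  Gamma_p phi = r_p,   with   (Gamma_p)_{ij} = gamma(|i - j|),
                       (r_p)_i = gamma(i),   i,j = 1..p.
Substitute the sample gammas (Toeplitz matrix and right-hand side of size 2):
  Gamma_p = [[2.1032, 0.4104], [0.4104, 2.1032]]
  r_p     = [0.4104, -0.1364]
Written out:
  2.1032 phi_1 + 0.4104 phi_2 = 0.4104
  0.4104 phi_1 + 2.1032 phi_2 = -0.1364
Solve by Cramer's rule:
  det = gamma(0)^2 - gamma(1)^2 = (2.1032)^2 - (0.4104)^2 = 4.42345024 - 0.16842816 = 4.25502208
  phi_hat_1 = [gamma(1) gamma(0) - gamma(1) gamma(2)] / det = [(0.4104)(2.1032) - (0.4104)(-0.1364)] / 4.25502208 = 0.91913184 / 4.25502208 = 0.216
  phi_hat_2 = [gamma(0) gamma(2) - gamma(1)^2] / det = [(2.1032)(-0.1364) - (0.4104)^2] / 4.25502208 = -0.45530464 / 4.25502208 = -0.107
So phi_hat = [0.2160, -0.1070].
Therefore phi_hat_1 = 0.2160.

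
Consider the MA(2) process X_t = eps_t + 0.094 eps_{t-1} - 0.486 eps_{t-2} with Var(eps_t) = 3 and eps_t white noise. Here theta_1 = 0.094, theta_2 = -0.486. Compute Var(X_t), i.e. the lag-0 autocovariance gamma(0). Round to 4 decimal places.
\gamma(0) = 3.7351

For an MA(q) process X_t = eps_t + sum_i theta_i eps_{t-i} with
Var(eps_t) = sigma^2, the variance is
  gamma(0) = sigma^2 * (1 + sum_i theta_i^2).
  sum_i theta_i^2 = (0.094)^2 + (-0.486)^2 = 0.008836 + 0.236196 = 0.245032.
  gamma(0) = 3 * (1 + 0.245032) = 3 * 1.245032 = 3.735096, which rounds to 3.7351.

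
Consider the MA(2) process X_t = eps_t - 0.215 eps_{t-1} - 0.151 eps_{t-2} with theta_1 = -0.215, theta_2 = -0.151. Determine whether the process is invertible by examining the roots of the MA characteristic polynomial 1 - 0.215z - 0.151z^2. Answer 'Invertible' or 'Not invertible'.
\text{Invertible}

The MA(q) characteristic polynomial is P(z) = 1 - 0.215z - 0.151z^2.
Invertibility requires all roots to lie outside the unit circle, i.e. |z| > 1 for every root.
Set 1 + (-0.215) z + (-0.151) z^2 = 0, i.e. a z^2 + b z + c = 0 with a = -0.151, b = -0.215, c = 1.
Discriminant D = b^2 - 4ac = (-0.215)^2 - 4*(-0.151)*1 = 0.046225 - (-0.604) = 0.650225.
D >= 0, so the roots are real: z = (-b +/- sqrt(D)) / (2a) = (0.215 +/- 0.806365) / (-0.302).
  z_1 = (0.215 + 0.806365) / (-0.302) = -3.382,   |z_1| = 3.382.
  z_2 = (0.215 - 0.806365) / (-0.302) = 1.9582,   |z_2| = 1.9582.
Moduli of all roots: 3.3820, 1.9582.
All moduli strictly greater than 1? Yes.
Verdict: Invertible.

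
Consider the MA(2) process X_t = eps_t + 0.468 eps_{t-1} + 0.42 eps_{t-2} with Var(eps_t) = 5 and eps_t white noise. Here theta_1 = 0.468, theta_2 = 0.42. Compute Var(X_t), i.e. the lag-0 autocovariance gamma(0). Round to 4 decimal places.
\gamma(0) = 6.9771

For an MA(q) process X_t = eps_t + sum_i theta_i eps_{t-i} with
Var(eps_t) = sigma^2, the variance is
  gamma(0) = sigma^2 * (1 + sum_i theta_i^2).
  sum_i theta_i^2 = (0.468)^2 + (0.42)^2 = 0.219024 + 0.1764 = 0.395424.
  gamma(0) = 5 * (1 + 0.395424) = 5 * 1.395424 = 6.97712, which rounds to 6.9771.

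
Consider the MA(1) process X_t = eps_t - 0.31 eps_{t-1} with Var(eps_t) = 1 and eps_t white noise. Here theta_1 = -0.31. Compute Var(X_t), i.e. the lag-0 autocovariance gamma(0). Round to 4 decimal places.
\gamma(0) = 1.0961

For an MA(q) process X_t = eps_t + sum_i theta_i eps_{t-i} with
Var(eps_t) = sigma^2, the variance is
  gamma(0) = sigma^2 * (1 + sum_i theta_i^2).
  sum_i theta_i^2 = (-0.31)^2 = 0.0961.
  gamma(0) = 1 * (1 + 0.0961) = 1 * 1.0961 = 1.0961.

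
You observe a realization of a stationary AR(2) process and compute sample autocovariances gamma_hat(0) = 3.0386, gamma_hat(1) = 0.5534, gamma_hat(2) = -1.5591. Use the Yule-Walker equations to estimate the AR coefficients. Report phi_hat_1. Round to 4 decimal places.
\hat\phi_{1} = 0.2850

The Yule-Walker equations for an AR(p) process read, in matrix form,
  Gamma_p phi = r_p,   with   (Gamma_p)_{ij} = gamma(|i - j|),
                       (r_p)_i = gamma(i),   i,j = 1..p.
Substitute the sample gammas (Toeplitz matrix and right-hand side of size 2):
  Gamma_p = [[3.0386, 0.5534], [0.5534, 3.0386]]
  r_p     = [0.5534, -1.5591]
Written out:
  3.0386 phi_1 + 0.5534 phi_2 = 0.5534
  0.5534 phi_1 + 3.0386 phi_2 = -1.5591
Solve by Cramer's rule:
  det = gamma(0)^2 - gamma(1)^2 = (3.0386)^2 - (0.5534)^2 = 9.23308996 - 0.30625156 = 8.9268384
  phi_hat_1 = [gamma(1) gamma(0) - gamma(1) gamma(2)] / det = [(0.5534)(3.0386) - (0.5534)(-1.5591)] / 8.9268384 = 2.54436718 / 8.9268384 = 0.285
  phi_hat_2 = [gamma(0) gamma(2) - gamma(1)^2] / det = [(3.0386)(-1.5591) - (0.5534)^2] / 8.9268384 = -5.04373282 / 8.9268384 = -0.565
So phi_hat = [0.2850, -0.5650].
Therefore phi_hat_1 = 0.2850.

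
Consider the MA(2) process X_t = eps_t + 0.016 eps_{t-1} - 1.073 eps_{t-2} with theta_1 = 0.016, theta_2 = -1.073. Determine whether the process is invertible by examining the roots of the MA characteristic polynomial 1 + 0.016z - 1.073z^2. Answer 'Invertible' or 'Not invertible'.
\text{Not invertible}

The MA(q) characteristic polynomial is P(z) = 1 + 0.016z - 1.073z^2.
Invertibility requires all roots to lie outside the unit circle, i.e. |z| > 1 for every root.
Set 1 + (0.016) z + (-1.073) z^2 = 0, i.e. a z^2 + b z + c = 0 with a = -1.073, b = 0.016, c = 1.
Discriminant D = b^2 - 4ac = (0.016)^2 - 4*(-1.073)*1 = 0.000256 - (-4.292) = 4.292256.
D >= 0, so the roots are real: z = (-b +/- sqrt(D)) / (2a) = (-0.016 +/- 2.071776) / (-2.146).
  z_1 = (-0.016 + 2.071776) / (-2.146) = -0.958,   |z_1| = 0.958.
  z_2 = (-0.016 - 2.071776) / (-2.146) = 0.9729,   |z_2| = 0.9729.
Moduli of all roots: 0.9580, 0.9729.
All moduli strictly greater than 1? No.
Verdict: Not invertible.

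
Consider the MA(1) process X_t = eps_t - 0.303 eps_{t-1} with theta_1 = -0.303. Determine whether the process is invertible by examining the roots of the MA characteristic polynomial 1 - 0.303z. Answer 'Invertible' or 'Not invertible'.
\text{Invertible}

The MA(q) characteristic polynomial is P(z) = 1 - 0.303z.
Invertibility requires all roots to lie outside the unit circle, i.e. |z| > 1 for every root.
This is linear in z: 1 + (-0.303) z = 0  =>  z = -1/(-0.303) = 3.30033,  |z| = 3.30033.
Moduli of all roots: 3.3003.
All moduli strictly greater than 1? Yes.
Verdict: Invertible.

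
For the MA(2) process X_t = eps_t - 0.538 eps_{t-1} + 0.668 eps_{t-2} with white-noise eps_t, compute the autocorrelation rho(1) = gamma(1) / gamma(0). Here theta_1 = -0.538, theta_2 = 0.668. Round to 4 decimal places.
\rho(1) = -0.5170

For an MA(q) process with theta_0 = 1, the autocovariance is
  gamma(k) = sigma^2 * sum_{i=0..q-k} theta_i * theta_{i+k},
and rho(k) = gamma(k) / gamma(0). Sigma^2 cancels.
  numerator   = (1)*(-0.538) + (-0.538)*(0.668) = -0.897384.
  denominator = (1)^2 + (-0.538)^2 + (0.668)^2 = 1.735668.
  rho(1) = -0.897384 / 1.735668 = -0.5170.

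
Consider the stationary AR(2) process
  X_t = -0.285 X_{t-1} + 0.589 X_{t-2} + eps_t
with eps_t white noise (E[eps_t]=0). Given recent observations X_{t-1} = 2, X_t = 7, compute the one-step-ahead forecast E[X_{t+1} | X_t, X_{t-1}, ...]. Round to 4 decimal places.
E[X_{t+1} \mid \mathcal F_t] = -0.8170

For an AR(p) model X_t = c + sum_i phi_i X_{t-i} + eps_t, the
one-step-ahead conditional mean is
  E[X_{t+1} | X_t, ...] = c + sum_i phi_i X_{t+1-i}.
Substitute known values:
  E[X_{t+1} | ...] = (-0.285) * (7) + (0.589) * (2)
                   = -0.8170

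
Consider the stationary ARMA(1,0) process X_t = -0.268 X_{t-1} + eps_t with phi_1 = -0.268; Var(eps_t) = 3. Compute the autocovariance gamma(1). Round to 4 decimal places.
\gamma(1) = -0.8662

Multiply the model equation by X_{t-k} and take expectations. With theta_0 = psi_0 = 1 and psi_j the MA(infinity) weights, this gives
  gamma(k) - sum_i phi_i gamma(k-i) = c_k,
  c_k = sigma^2 * sum_{j=k..q} theta_j psi_{j-k}   (c_k = 0 for k > q),
using gamma(-m) = gamma(m).
Pure AR (q = 0): c_0 = sigma^2 = 3, c_k = 0 for k >= 1.
Equations for k = 0 and k = 1 (AR order 1):
  gamma(0) = phi_1 gamma(1) + c_0
  gamma(1) = phi_1 gamma(0) + c_1
Substituting the second into the first: gamma(0) (1 - phi_1^2) = c_0 + phi_1 c_1, so
  gamma(0) = c_0 / (1 - phi_1^2) = 3 / (1 - (-0.268)^2) = 3 / 0.928176 = 3.232146.
  gamma(1) = phi_1 gamma(0) = (-0.268)(3.232146) = -0.866215.
Therefore gamma(1) = -0.8662 (to 4 decimal places).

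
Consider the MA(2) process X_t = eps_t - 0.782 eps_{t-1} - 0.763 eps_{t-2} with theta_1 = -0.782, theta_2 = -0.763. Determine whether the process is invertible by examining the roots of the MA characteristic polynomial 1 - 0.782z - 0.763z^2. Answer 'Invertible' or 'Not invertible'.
\text{Not invertible}

The MA(q) characteristic polynomial is P(z) = 1 - 0.782z - 0.763z^2.
Invertibility requires all roots to lie outside the unit circle, i.e. |z| > 1 for every root.
Set 1 + (-0.782) z + (-0.763) z^2 = 0, i.e. a z^2 + b z + c = 0 with a = -0.763, b = -0.782, c = 1.
Discriminant D = b^2 - 4ac = (-0.782)^2 - 4*(-0.763)*1 = 0.611524 - (-3.052) = 3.663524.
D >= 0, so the roots are real: z = (-b +/- sqrt(D)) / (2a) = (0.782 +/- 1.914033) / (-1.526).
  z_1 = (0.782 + 1.914033) / (-1.526) = -1.7667,   |z_1| = 1.7667.
  z_2 = (0.782 - 1.914033) / (-1.526) = 0.7418,   |z_2| = 0.7418.
Moduli of all roots: 1.7667, 0.7418.
All moduli strictly greater than 1? No.
Verdict: Not invertible.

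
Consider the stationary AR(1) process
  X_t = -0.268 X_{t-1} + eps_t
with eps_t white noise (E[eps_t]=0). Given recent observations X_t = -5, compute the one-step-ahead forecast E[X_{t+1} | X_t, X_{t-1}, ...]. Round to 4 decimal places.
E[X_{t+1} \mid \mathcal F_t] = 1.3400

For an AR(p) model X_t = c + sum_i phi_i X_{t-i} + eps_t, the
one-step-ahead conditional mean is
  E[X_{t+1} | X_t, ...] = c + sum_i phi_i X_{t+1-i}.
Substitute known values:
  E[X_{t+1} | ...] = (-0.268) * (-5)
                   = 1.3400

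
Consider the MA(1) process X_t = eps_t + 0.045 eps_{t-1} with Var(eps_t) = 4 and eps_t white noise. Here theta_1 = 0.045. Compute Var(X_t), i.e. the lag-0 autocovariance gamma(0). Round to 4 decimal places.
\gamma(0) = 4.0081

For an MA(q) process X_t = eps_t + sum_i theta_i eps_{t-i} with
Var(eps_t) = sigma^2, the variance is
  gamma(0) = sigma^2 * (1 + sum_i theta_i^2).
  sum_i theta_i^2 = (0.045)^2 = 0.002025.
  gamma(0) = 4 * (1 + 0.002025) = 4 * 1.002025 = 4.0081.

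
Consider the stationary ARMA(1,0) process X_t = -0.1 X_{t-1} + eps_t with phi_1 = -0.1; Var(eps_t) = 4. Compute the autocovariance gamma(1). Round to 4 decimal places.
\gamma(1) = -0.4040

Multiply the model equation by X_{t-k} and take expectations. With theta_0 = psi_0 = 1 and psi_j the MA(infinity) weights, this gives
  gamma(k) - sum_i phi_i gamma(k-i) = c_k,
  c_k = sigma^2 * sum_{j=k..q} theta_j psi_{j-k}   (c_k = 0 for k > q),
using gamma(-m) = gamma(m).
Pure AR (q = 0): c_0 = sigma^2 = 4, c_k = 0 for k >= 1.
Equations for k = 0 and k = 1 (AR order 1):
  gamma(0) = phi_1 gamma(1) + c_0
  gamma(1) = phi_1 gamma(0) + c_1
Substituting the second into the first: gamma(0) (1 - phi_1^2) = c_0 + phi_1 c_1, so
  gamma(0) = c_0 / (1 - phi_1^2) = 4 / (1 - (-0.1)^2) = 4 / 0.99 = 4.040404.
  gamma(1) = phi_1 gamma(0) = (-0.1)(4.040404) = -0.40404.
Therefore gamma(1) = -0.4040 (to 4 decimal places).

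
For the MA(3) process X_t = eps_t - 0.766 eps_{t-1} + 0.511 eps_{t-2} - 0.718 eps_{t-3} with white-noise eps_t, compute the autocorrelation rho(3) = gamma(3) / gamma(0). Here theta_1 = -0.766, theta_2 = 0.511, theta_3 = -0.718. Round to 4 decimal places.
\rho(3) = -0.3038

For an MA(q) process with theta_0 = 1, the autocovariance is
  gamma(k) = sigma^2 * sum_{i=0..q-k} theta_i * theta_{i+k},
and rho(k) = gamma(k) / gamma(0). Sigma^2 cancels.
  numerator   = (1)*(-0.718) = -0.718.
  denominator = (1)^2 + (-0.766)^2 + (0.511)^2 + (-0.718)^2 = 2.363401.
  rho(3) = -0.718 / 2.363401 = -0.3038.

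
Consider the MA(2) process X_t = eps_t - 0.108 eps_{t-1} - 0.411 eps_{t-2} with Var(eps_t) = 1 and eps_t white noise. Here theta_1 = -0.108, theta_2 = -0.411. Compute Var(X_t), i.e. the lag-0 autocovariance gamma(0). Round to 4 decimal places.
\gamma(0) = 1.1806

For an MA(q) process X_t = eps_t + sum_i theta_i eps_{t-i} with
Var(eps_t) = sigma^2, the variance is
  gamma(0) = sigma^2 * (1 + sum_i theta_i^2).
  sum_i theta_i^2 = (-0.108)^2 + (-0.411)^2 = 0.011664 + 0.168921 = 0.180585.
  gamma(0) = 1 * (1 + 0.180585) = 1 * 1.180585 = 1.180585, which rounds to 1.1806.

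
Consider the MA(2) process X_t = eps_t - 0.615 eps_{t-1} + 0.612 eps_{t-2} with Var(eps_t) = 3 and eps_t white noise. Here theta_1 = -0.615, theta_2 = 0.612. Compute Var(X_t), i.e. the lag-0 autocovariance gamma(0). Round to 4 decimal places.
\gamma(0) = 5.2583

For an MA(q) process X_t = eps_t + sum_i theta_i eps_{t-i} with
Var(eps_t) = sigma^2, the variance is
  gamma(0) = sigma^2 * (1 + sum_i theta_i^2).
  sum_i theta_i^2 = (-0.615)^2 + (0.612)^2 = 0.378225 + 0.374544 = 0.752769.
  gamma(0) = 3 * (1 + 0.752769) = 3 * 1.752769 = 5.258307, which rounds to 5.2583.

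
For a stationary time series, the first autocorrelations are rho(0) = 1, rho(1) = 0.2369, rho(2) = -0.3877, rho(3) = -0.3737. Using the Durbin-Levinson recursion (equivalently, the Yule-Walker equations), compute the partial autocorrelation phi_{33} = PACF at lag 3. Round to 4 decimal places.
\phi_{33} = -0.1731

The PACF at lag k is phi_{kk}, the last component of the solution
to the Yule-Walker system G_k phi = r_k where
  (G_k)_{ij} = rho(|i - j|), (r_k)_i = rho(i), i,j = 1..k.
Equivalently, Durbin-Levinson gives phi_{kk} iteratively:
  phi_{11} = rho(1)
  phi_{kk} = [rho(k) - sum_{j=1..k-1} phi_{k-1,j} rho(k-j)]
            / [1 - sum_{j=1..k-1} phi_{k-1,j} rho(j)],
  phi_{k,j} = phi_{k-1,j} - phi_{kk} phi_{k-1,k-j},  j = 1..k-1.
Step k = 1:
  phi_11 = rho(1) = 0.2369.
Step k = 2:
  phi_22 = [rho(2) - phi_11 rho(1)] / [1 - phi_11 rho(1)] = [-0.3877 - (0.2369)(0.2369)] / [1 - (0.2369)(0.2369)]
         = -0.44382161 / 0.94387839 = -0.470211.
  Update: phi_21 = phi_11 - phi_22 phi_11 = 0.2369 - (-0.470211)(0.2369) = 0.348293.
Step k = 3:
  phi_33 = [rho(3) - phi_21 rho(2) - phi_22 rho(1)] / [1 - phi_21 rho(1) - phi_22 rho(2)]
    numerator   = -0.3737 - (0.348293)(-0.3877) - (-0.470211)(0.2369) = -0.12727396
    denominator = 1 - (0.348293)(0.2369) - (-0.470211)(-0.3877) = 0.73518877
  phi_33 = -0.12727396 / 0.73518877 = -0.1731.
Therefore phi_{33} = -0.1731.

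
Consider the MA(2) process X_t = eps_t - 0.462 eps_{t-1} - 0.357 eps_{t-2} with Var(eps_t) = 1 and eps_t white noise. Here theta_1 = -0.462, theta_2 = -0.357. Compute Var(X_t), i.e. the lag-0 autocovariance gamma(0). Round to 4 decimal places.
\gamma(0) = 1.3409

For an MA(q) process X_t = eps_t + sum_i theta_i eps_{t-i} with
Var(eps_t) = sigma^2, the variance is
  gamma(0) = sigma^2 * (1 + sum_i theta_i^2).
  sum_i theta_i^2 = (-0.462)^2 + (-0.357)^2 = 0.213444 + 0.127449 = 0.340893.
  gamma(0) = 1 * (1 + 0.340893) = 1 * 1.340893 = 1.340893, which rounds to 1.3409.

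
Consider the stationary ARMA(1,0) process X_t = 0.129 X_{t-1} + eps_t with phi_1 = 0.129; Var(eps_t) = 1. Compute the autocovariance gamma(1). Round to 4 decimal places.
\gamma(1) = 0.1312

Multiply the model equation by X_{t-k} and take expectations. With theta_0 = psi_0 = 1 and psi_j the MA(infinity) weights, this gives
  gamma(k) - sum_i phi_i gamma(k-i) = c_k,
  c_k = sigma^2 * sum_{j=k..q} theta_j psi_{j-k}   (c_k = 0 for k > q),
using gamma(-m) = gamma(m).
Pure AR (q = 0): c_0 = sigma^2 = 1, c_k = 0 for k >= 1.
Equations for k = 0 and k = 1 (AR order 1):
  gamma(0) = phi_1 gamma(1) + c_0
  gamma(1) = phi_1 gamma(0) + c_1
Substituting the second into the first: gamma(0) (1 - phi_1^2) = c_0 + phi_1 c_1, so
  gamma(0) = c_0 / (1 - phi_1^2) = 1 / (1 - (0.129)^2) = 1 / 0.983359 = 1.016923.
  gamma(1) = phi_1 gamma(0) = (0.129)(1.016923) = 0.131183.
Therefore gamma(1) = 0.1312 (to 4 decimal places).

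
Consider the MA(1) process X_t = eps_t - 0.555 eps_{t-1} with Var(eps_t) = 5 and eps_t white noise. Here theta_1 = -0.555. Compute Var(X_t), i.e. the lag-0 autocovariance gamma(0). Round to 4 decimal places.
\gamma(0) = 6.5401

For an MA(q) process X_t = eps_t + sum_i theta_i eps_{t-i} with
Var(eps_t) = sigma^2, the variance is
  gamma(0) = sigma^2 * (1 + sum_i theta_i^2).
  sum_i theta_i^2 = (-0.555)^2 = 0.308025.
  gamma(0) = 5 * (1 + 0.308025) = 5 * 1.308025 = 6.540125, which rounds to 6.5401.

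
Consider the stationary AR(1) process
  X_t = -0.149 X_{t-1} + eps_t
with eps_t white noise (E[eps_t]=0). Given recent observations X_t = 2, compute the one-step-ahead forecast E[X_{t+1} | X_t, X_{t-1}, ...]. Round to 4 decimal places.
E[X_{t+1} \mid \mathcal F_t] = -0.2980

For an AR(p) model X_t = c + sum_i phi_i X_{t-i} + eps_t, the
one-step-ahead conditional mean is
  E[X_{t+1} | X_t, ...] = c + sum_i phi_i X_{t+1-i}.
Substitute known values:
  E[X_{t+1} | ...] = (-0.149) * (2)
                   = -0.2980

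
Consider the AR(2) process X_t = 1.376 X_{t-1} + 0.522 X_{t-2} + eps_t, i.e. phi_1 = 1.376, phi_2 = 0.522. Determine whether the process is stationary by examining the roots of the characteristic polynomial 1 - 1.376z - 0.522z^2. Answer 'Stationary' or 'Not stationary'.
\text{Not stationary}

The AR(p) characteristic polynomial is P(z) = 1 - 1.376z - 0.522z^2.
Stationarity requires all roots to lie outside the unit circle, i.e. |z| > 1 for every root.
Set 1 + (-1.376) z + (-0.522) z^2 = 0, i.e. a z^2 + b z + c = 0 with a = -0.522, b = -1.376, c = 1.
Discriminant D = b^2 - 4ac = (-1.376)^2 - 4*(-0.522)*1 = 1.893376 - (-2.088) = 3.981376.
D >= 0, so the roots are real: z = (-b +/- sqrt(D)) / (2a) = (1.376 +/- 1.995339) / (-1.044).
  z_1 = (1.376 + 1.995339) / (-1.044) = -3.2293,   |z_1| = 3.2293.
  z_2 = (1.376 - 1.995339) / (-1.044) = 0.5932,   |z_2| = 0.5932.
Moduli of all roots: 3.2293, 0.5932.
All moduli strictly greater than 1? No.
Verdict: Not stationary.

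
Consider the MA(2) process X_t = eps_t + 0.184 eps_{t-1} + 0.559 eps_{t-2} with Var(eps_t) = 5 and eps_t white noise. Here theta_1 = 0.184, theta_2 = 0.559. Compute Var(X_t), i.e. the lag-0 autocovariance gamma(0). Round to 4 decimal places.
\gamma(0) = 6.7317

For an MA(q) process X_t = eps_t + sum_i theta_i eps_{t-i} with
Var(eps_t) = sigma^2, the variance is
  gamma(0) = sigma^2 * (1 + sum_i theta_i^2).
  sum_i theta_i^2 = (0.184)^2 + (0.559)^2 = 0.033856 + 0.312481 = 0.346337.
  gamma(0) = 5 * (1 + 0.346337) = 5 * 1.346337 = 6.731685, which rounds to 6.7317.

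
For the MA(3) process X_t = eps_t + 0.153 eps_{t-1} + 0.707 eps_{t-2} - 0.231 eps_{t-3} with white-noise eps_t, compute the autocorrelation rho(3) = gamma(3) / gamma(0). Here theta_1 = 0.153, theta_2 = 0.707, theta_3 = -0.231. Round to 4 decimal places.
\rho(3) = -0.1465

For an MA(q) process with theta_0 = 1, the autocovariance is
  gamma(k) = sigma^2 * sum_{i=0..q-k} theta_i * theta_{i+k},
and rho(k) = gamma(k) / gamma(0). Sigma^2 cancels.
  numerator   = (1)*(-0.231) = -0.231.
  denominator = (1)^2 + (0.153)^2 + (0.707)^2 + (-0.231)^2 = 1.576619.
  rho(3) = -0.231 / 1.576619 = -0.1465.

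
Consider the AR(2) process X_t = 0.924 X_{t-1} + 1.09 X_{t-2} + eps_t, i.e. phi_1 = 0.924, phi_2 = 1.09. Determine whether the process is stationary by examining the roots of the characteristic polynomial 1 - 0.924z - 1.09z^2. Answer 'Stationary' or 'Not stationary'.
\text{Not stationary}

The AR(p) characteristic polynomial is P(z) = 1 - 0.924z - 1.09z^2.
Stationarity requires all roots to lie outside the unit circle, i.e. |z| > 1 for every root.
Set 1 + (-0.924) z + (-1.09) z^2 = 0, i.e. a z^2 + b z + c = 0 with a = -1.09, b = -0.924, c = 1.
Discriminant D = b^2 - 4ac = (-0.924)^2 - 4*(-1.09)*1 = 0.853776 - (-4.36) = 5.213776.
D >= 0, so the roots are real: z = (-b +/- sqrt(D)) / (2a) = (0.924 +/- 2.283369) / (-2.18).
  z_1 = (0.924 + 2.283369) / (-2.18) = -1.4713,   |z_1| = 1.4713.
  z_2 = (0.924 - 2.283369) / (-2.18) = 0.6236,   |z_2| = 0.6236.
Moduli of all roots: 1.4713, 0.6236.
All moduli strictly greater than 1? No.
Verdict: Not stationary.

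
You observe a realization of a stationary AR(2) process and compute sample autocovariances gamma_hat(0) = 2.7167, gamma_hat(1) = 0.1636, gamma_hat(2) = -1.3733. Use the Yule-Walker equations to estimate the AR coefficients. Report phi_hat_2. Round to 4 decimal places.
\hat\phi_{2} = -0.5110

The Yule-Walker equations for an AR(p) process read, in matrix form,
  Gamma_p phi = r_p,   with   (Gamma_p)_{ij} = gamma(|i - j|),
                       (r_p)_i = gamma(i),   i,j = 1..p.
Substitute the sample gammas (Toeplitz matrix and right-hand side of size 2):
  Gamma_p = [[2.7167, 0.1636], [0.1636, 2.7167]]
  r_p     = [0.1636, -1.3733]
Written out:
  2.7167 phi_1 + 0.1636 phi_2 = 0.1636
  0.1636 phi_1 + 2.7167 phi_2 = -1.3733
Solve by Cramer's rule:
  det = gamma(0)^2 - gamma(1)^2 = (2.7167)^2 - (0.1636)^2 = 7.38045889 - 0.02676496 = 7.35369393
  phi_hat_1 = [gamma(1) gamma(0) - gamma(1) gamma(2)] / det = [(0.1636)(2.7167) - (0.1636)(-1.3733)] / 7.35369393 = 0.669124 / 7.35369393 = 0.091
  phi_hat_2 = [gamma(0) gamma(2) - gamma(1)^2] / det = [(2.7167)(-1.3733) - (0.1636)^2] / 7.35369393 = -3.75760907 / 7.35369393 = -0.511
So phi_hat = [0.0910, -0.5110].
Therefore phi_hat_2 = -0.5110.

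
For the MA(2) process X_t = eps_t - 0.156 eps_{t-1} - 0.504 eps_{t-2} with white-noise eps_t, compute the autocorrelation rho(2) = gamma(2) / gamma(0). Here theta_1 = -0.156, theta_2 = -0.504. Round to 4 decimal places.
\rho(2) = -0.3943

For an MA(q) process with theta_0 = 1, the autocovariance is
  gamma(k) = sigma^2 * sum_{i=0..q-k} theta_i * theta_{i+k},
and rho(k) = gamma(k) / gamma(0). Sigma^2 cancels.
  numerator   = (1)*(-0.504) = -0.504.
  denominator = (1)^2 + (-0.156)^2 + (-0.504)^2 = 1.278352.
  rho(2) = -0.504 / 1.278352 = -0.3943.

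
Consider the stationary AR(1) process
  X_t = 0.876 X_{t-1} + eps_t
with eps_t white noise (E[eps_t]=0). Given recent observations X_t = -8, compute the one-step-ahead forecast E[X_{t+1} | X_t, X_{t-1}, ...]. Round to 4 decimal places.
E[X_{t+1} \mid \mathcal F_t] = -7.0080

For an AR(p) model X_t = c + sum_i phi_i X_{t-i} + eps_t, the
one-step-ahead conditional mean is
  E[X_{t+1} | X_t, ...] = c + sum_i phi_i X_{t+1-i}.
Substitute known values:
  E[X_{t+1} | ...] = (0.876) * (-8)
                   = -7.0080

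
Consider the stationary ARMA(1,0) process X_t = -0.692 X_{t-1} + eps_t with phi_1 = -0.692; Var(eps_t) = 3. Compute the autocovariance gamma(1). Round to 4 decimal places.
\gamma(1) = -3.9836

Multiply the model equation by X_{t-k} and take expectations. With theta_0 = psi_0 = 1 and psi_j the MA(infinity) weights, this gives
  gamma(k) - sum_i phi_i gamma(k-i) = c_k,
  c_k = sigma^2 * sum_{j=k..q} theta_j psi_{j-k}   (c_k = 0 for k > q),
using gamma(-m) = gamma(m).
Pure AR (q = 0): c_0 = sigma^2 = 3, c_k = 0 for k >= 1.
Equations for k = 0 and k = 1 (AR order 1):
  gamma(0) = phi_1 gamma(1) + c_0
  gamma(1) = phi_1 gamma(0) + c_1
Substituting the second into the first: gamma(0) (1 - phi_1^2) = c_0 + phi_1 c_1, so
  gamma(0) = c_0 / (1 - phi_1^2) = 3 / (1 - (-0.692)^2) = 3 / 0.521136 = 5.756655.
  gamma(1) = phi_1 gamma(0) = (-0.692)(5.756655) = -3.983605.
Therefore gamma(1) = -3.9836 (to 4 decimal places).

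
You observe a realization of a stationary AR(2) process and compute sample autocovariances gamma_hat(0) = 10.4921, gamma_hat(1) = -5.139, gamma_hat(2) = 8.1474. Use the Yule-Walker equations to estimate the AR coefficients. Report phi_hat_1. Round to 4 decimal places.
\hat\phi_{1} = -0.1440

The Yule-Walker equations for an AR(p) process read, in matrix form,
  Gamma_p phi = r_p,   with   (Gamma_p)_{ij} = gamma(|i - j|),
                       (r_p)_i = gamma(i),   i,j = 1..p.
Substitute the sample gammas (Toeplitz matrix and right-hand side of size 2):
  Gamma_p = [[10.4921, -5.139], [-5.139, 10.4921]]
  r_p     = [-5.139, 8.1474]
Written out:
  10.4921 phi_1 - 5.139 phi_2 = -5.139
  -5.139 phi_1 + 10.4921 phi_2 = 8.1474
Solve by Cramer's rule:
  det = gamma(0)^2 - gamma(1)^2 = (10.4921)^2 - (-5.139)^2 = 110.08416241 - 26.409321 = 83.67484141
  phi_hat_1 = [gamma(1) gamma(0) - gamma(1) gamma(2)] / det = [(-5.139)(10.4921) - (-5.139)(8.1474)] / 83.67484141 = -12.0494133 / 83.67484141 = -0.144
  phi_hat_2 = [gamma(0) gamma(2) - gamma(1)^2] / det = [(10.4921)(8.1474) - (-5.139)^2] / 83.67484141 = 59.07401454 / 83.67484141 = 0.706
So phi_hat = [-0.1440, 0.7060].
Therefore phi_hat_1 = -0.1440.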